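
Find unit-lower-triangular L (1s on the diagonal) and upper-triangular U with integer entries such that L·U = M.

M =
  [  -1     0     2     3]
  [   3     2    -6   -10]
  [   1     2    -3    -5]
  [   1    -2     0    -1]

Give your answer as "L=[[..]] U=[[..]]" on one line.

  r1 -= -3·r0 → [0,2,0,-1]
  r2 -= -1·r0 → [0,2,-1,-2]
  r3 -= -1·r0 → [0,-2,2,2]
  r2 -= 1·r1 → [0,0,-1,-1]
  r3 -= -1·r1 → [0,0,2,1]
  r3 -= -2·r2 → [0,0,0,-1]

L=[[1,0,0,0],[-3,1,0,0],[-1,1,1,0],[-1,-1,-2,1]] U=[[-1,0,2,3],[0,2,0,-1],[0,0,-1,-1],[0,0,0,-1]]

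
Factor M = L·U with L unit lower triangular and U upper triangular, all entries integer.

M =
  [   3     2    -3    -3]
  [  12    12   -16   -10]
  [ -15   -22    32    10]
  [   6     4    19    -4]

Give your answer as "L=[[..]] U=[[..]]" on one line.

  r1 -= 4·r0 → [0,4,-4,2]
  r2 -= -5·r0 → [0,-12,17,-5]
  r3 -= 2·r0 → [0,0,25,2]
  r2 -= -3·r1 → [0,0,5,1]
  r3 -= 0·r1 → [0,0,25,2]
  r3 -= 5·r2 → [0,0,0,-3]

L=[[1,0,0,0],[4,1,0,0],[-5,-3,1,0],[2,0,5,1]] U=[[3,2,-3,-3],[0,4,-4,2],[0,0,5,1],[0,0,0,-3]]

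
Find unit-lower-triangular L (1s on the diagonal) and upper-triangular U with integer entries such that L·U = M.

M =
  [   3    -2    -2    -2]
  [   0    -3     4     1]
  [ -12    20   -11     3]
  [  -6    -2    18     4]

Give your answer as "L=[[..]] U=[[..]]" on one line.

  r1 -= 0·r0 → [0,-3,4,1]
  r2 -= -4·r0 → [0,12,-19,-5]
  r3 -= -2·r0 → [0,-6,14,0]
  r2 -= -4·r1 → [0,0,-3,-1]
  r3 -= 2·r1 → [0,0,6,-2]
  r3 -= -2·r2 → [0,0,0,-4]

L=[[1,0,0,0],[0,1,0,0],[-4,-4,1,0],[-2,2,-2,1]] U=[[3,-2,-2,-2],[0,-3,4,1],[0,0,-3,-1],[0,0,0,-4]]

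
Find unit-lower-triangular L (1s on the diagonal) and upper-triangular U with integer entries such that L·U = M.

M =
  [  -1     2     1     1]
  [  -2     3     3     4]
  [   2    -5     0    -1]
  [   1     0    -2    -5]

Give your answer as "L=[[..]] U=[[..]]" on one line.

  r1 -= 2·r0 → [0,-1,1,2]
  r2 -= -2·r0 → [0,-1,2,1]
  r3 -= -1·r0 → [0,2,-1,-4]
  r2 -= 1·r1 → [0,0,1,-1]
  r3 -= -2·r1 → [0,0,1,0]
  r3 -= 1·r2 → [0,0,0,1]

L=[[1,0,0,0],[2,1,0,0],[-2,1,1,0],[-1,-2,1,1]] U=[[-1,2,1,1],[0,-1,1,2],[0,0,1,-1],[0,0,0,1]]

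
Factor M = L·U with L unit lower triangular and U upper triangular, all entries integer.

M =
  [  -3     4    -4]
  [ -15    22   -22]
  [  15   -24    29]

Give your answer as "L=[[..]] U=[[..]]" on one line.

L=[[1,0,0],[5,1,0],[-5,-2,1]] U=[[-3,4,-4],[0,2,-2],[0,0,5]]

  r1 -= 5·r0 → [0,2,-2]
  r2 -= -5·r0 → [0,-4,9]
  r2 -= -2·r1 → [0,0,5]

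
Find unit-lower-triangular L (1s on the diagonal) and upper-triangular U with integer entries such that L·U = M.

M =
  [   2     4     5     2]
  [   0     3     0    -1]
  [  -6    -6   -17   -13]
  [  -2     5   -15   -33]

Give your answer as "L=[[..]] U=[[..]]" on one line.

  row1 -= 0·row0 → [0,3,0,-1]
  row2 -= -3·row0 → [0,6,-2,-7]
  row3 -= -1·row0 → [0,9,-10,-31]
  row2 -= 2·row1 → [0,0,-2,-5]
  row3 -= 3·row1 → [0,0,-10,-28]
  row3 -= 5·row2 → [0,0,0,-3]

L=[[1,0,0,0],[0,1,0,0],[-3,2,1,0],[-1,3,5,1]] U=[[2,4,5,2],[0,3,0,-1],[0,0,-2,-5],[0,0,0,-3]]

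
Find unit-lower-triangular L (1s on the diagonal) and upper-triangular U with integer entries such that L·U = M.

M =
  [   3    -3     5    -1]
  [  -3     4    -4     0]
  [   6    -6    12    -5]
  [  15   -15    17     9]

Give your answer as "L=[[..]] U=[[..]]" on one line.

L=[[1,0,0,0],[-1,1,0,0],[2,0,1,0],[5,0,-4,1]] U=[[3,-3,5,-1],[0,1,1,-1],[0,0,2,-3],[0,0,0,2]]

  R1 -= -1·R0 → [0,1,1,-1]
  R2 -= 2·R0 → [0,0,2,-3]
  R3 -= 5·R0 → [0,0,-8,14]
  R2 -= 0·R1 → [0,0,2,-3]
  R3 -= 0·R1 → [0,0,-8,14]
  R3 -= -4·R2 → [0,0,0,2]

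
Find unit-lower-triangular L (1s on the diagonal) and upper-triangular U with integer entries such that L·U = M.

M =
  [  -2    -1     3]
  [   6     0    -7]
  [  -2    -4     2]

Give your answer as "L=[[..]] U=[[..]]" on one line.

  R1 -= -3·R0 → [0,-3,2]
  R2 -= 1·R0 → [0,-3,-1]
  R2 -= 1·R1 → [0,0,-3]

L=[[1,0,0],[-3,1,0],[1,1,1]] U=[[-2,-1,3],[0,-3,2],[0,0,-3]]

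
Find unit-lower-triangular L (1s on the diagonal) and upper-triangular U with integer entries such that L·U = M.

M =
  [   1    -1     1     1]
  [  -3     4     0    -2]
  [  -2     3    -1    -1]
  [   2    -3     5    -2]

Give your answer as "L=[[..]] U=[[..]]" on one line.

L=[[1,0,0,0],[-3,1,0,0],[-2,1,1,0],[2,-1,-3,1]] U=[[1,-1,1,1],[0,1,3,1],[0,0,-2,0],[0,0,0,-3]]

  r1 -= -3·r0 → [0,1,3,1]
  r2 -= -2·r0 → [0,1,1,1]
  r3 -= 2·r0 → [0,-1,3,-4]
  r2 -= 1·r1 → [0,0,-2,0]
  r3 -= -1·r1 → [0,0,6,-3]
  r3 -= -3·r2 → [0,0,0,-3]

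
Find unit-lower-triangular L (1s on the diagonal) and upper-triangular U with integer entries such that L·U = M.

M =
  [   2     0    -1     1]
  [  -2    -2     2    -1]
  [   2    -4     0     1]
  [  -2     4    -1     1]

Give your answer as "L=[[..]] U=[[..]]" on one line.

  R1 -= -1·R0 → [0,-2,1,0]
  R2 -= 1·R0 → [0,-4,1,0]
  R3 -= -1·R0 → [0,4,-2,2]
  R2 -= 2·R1 → [0,0,-1,0]
  R3 -= -2·R1 → [0,0,0,2]
  R3 -= 0·R2 → [0,0,0,2]

L=[[1,0,0,0],[-1,1,0,0],[1,2,1,0],[-1,-2,0,1]] U=[[2,0,-1,1],[0,-2,1,0],[0,0,-1,0],[0,0,0,2]]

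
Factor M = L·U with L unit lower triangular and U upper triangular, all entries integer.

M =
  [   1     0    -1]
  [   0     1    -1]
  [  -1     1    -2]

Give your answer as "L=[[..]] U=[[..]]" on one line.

  R1 -= 0·R0 → [0,1,-1]
  R2 -= -1·R0 → [0,1,-3]
  R2 -= 1·R1 → [0,0,-2]

L=[[1,0,0],[0,1,0],[-1,1,1]] U=[[1,0,-1],[0,1,-1],[0,0,-2]]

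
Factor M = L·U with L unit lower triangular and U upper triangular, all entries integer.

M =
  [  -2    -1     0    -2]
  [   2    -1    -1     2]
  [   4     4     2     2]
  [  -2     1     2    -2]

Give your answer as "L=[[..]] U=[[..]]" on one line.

  row1 -= -1·row0 → [0,-2,-1,0]
  row2 -= -2·row0 → [0,2,2,-2]
  row3 -= 1·row0 → [0,2,2,0]
  row2 -= -1·row1 → [0,0,1,-2]
  row3 -= -1·row1 → [0,0,1,0]
  row3 -= 1·row2 → [0,0,0,2]

L=[[1,0,0,0],[-1,1,0,0],[-2,-1,1,0],[1,-1,1,1]] U=[[-2,-1,0,-2],[0,-2,-1,0],[0,0,1,-2],[0,0,0,2]]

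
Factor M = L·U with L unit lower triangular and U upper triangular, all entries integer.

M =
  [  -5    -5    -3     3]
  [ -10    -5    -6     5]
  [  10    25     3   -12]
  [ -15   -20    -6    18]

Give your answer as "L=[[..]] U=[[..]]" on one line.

L=[[1,0,0,0],[2,1,0,0],[-2,3,1,0],[3,-1,-1,1]] U=[[-5,-5,-3,3],[0,5,0,-1],[0,0,-3,-3],[0,0,0,5]]

  r1 -= 2·r0 → [0,5,0,-1]
  r2 -= -2·r0 → [0,15,-3,-6]
  r3 -= 3·r0 → [0,-5,3,9]
  r2 -= 3·r1 → [0,0,-3,-3]
  r3 -= -1·r1 → [0,0,3,8]
  r3 -= -1·r2 → [0,0,0,5]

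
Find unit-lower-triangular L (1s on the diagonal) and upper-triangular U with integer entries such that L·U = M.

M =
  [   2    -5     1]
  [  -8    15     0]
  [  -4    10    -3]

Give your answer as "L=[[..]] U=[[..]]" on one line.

L=[[1,0,0],[-4,1,0],[-2,0,1]] U=[[2,-5,1],[0,-5,4],[0,0,-1]]

  R1 -= -4·R0 → [0,-5,4]
  R2 -= -2·R0 → [0,0,-1]
  R2 -= 0·R1 → [0,0,-1]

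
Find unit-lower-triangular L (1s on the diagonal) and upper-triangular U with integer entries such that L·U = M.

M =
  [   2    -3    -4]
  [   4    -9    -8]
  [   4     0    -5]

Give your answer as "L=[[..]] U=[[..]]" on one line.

  R1 -= 2·R0 → [0,-3,0]
  R2 -= 2·R0 → [0,6,3]
  R2 -= -2·R1 → [0,0,3]

L=[[1,0,0],[2,1,0],[2,-2,1]] U=[[2,-3,-4],[0,-3,0],[0,0,3]]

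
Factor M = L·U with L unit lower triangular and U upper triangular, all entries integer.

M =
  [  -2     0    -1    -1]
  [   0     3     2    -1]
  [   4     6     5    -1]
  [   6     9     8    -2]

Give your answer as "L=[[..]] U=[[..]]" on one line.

L=[[1,0,0,0],[0,1,0,0],[-2,2,1,0],[-3,3,1,1]] U=[[-2,0,-1,-1],[0,3,2,-1],[0,0,-1,-1],[0,0,0,-1]]

  r1 -= 0·r0 → [0,3,2,-1]
  r2 -= -2·r0 → [0,6,3,-3]
  r3 -= -3·r0 → [0,9,5,-5]
  r2 -= 2·r1 → [0,0,-1,-1]
  r3 -= 3·r1 → [0,0,-1,-2]
  r3 -= 1·r2 → [0,0,0,-1]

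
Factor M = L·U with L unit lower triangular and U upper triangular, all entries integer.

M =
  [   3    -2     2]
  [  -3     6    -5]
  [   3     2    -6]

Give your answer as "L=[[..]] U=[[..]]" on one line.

L=[[1,0,0],[-1,1,0],[1,1,1]] U=[[3,-2,2],[0,4,-3],[0,0,-5]]

  R1 -= -1·R0 → [0,4,-3]
  R2 -= 1·R0 → [0,4,-8]
  R2 -= 1·R1 → [0,0,-5]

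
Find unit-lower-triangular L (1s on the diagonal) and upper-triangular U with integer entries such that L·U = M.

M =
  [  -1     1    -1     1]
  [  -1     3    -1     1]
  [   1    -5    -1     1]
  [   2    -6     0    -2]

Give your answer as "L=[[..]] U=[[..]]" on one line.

  row1 -= 1·row0 → [0,2,0,0]
  row2 -= -1·row0 → [0,-4,-2,2]
  row3 -= -2·row0 → [0,-4,-2,0]
  row2 -= -2·row1 → [0,0,-2,2]
  row3 -= -2·row1 → [0,0,-2,0]
  row3 -= 1·row2 → [0,0,0,-2]

L=[[1,0,0,0],[1,1,0,0],[-1,-2,1,0],[-2,-2,1,1]] U=[[-1,1,-1,1],[0,2,0,0],[0,0,-2,2],[0,0,0,-2]]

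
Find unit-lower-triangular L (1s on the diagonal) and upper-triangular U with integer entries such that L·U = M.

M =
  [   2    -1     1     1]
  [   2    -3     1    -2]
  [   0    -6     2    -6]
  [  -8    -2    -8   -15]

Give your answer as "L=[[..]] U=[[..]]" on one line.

  R1 -= 1·R0 → [0,-2,0,-3]
  R2 -= 0·R0 → [0,-6,2,-6]
  R3 -= -4·R0 → [0,-6,-4,-11]
  R2 -= 3·R1 → [0,0,2,3]
  R3 -= 3·R1 → [0,0,-4,-2]
  R3 -= -2·R2 → [0,0,0,4]

L=[[1,0,0,0],[1,1,0,0],[0,3,1,0],[-4,3,-2,1]] U=[[2,-1,1,1],[0,-2,0,-3],[0,0,2,3],[0,0,0,4]]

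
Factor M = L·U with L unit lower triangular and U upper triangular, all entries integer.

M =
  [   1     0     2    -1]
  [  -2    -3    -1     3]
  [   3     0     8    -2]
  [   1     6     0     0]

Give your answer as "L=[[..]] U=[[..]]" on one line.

L=[[1,0,0,0],[-2,1,0,0],[3,0,1,0],[1,-2,2,1]] U=[[1,0,2,-1],[0,-3,3,1],[0,0,2,1],[0,0,0,1]]

  row1 -= -2·row0 → [0,-3,3,1]
  row2 -= 3·row0 → [0,0,2,1]
  row3 -= 1·row0 → [0,6,-2,1]
  row2 -= 0·row1 → [0,0,2,1]
  row3 -= -2·row1 → [0,0,4,3]
  row3 -= 2·row2 → [0,0,0,1]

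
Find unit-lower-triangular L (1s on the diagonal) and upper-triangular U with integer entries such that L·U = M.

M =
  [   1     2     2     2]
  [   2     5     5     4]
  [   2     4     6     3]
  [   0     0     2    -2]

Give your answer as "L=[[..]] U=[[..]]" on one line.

L=[[1,0,0,0],[2,1,0,0],[2,0,1,0],[0,0,1,1]] U=[[1,2,2,2],[0,1,1,0],[0,0,2,-1],[0,0,0,-1]]

  r1 -= 2·r0 → [0,1,1,0]
  r2 -= 2·r0 → [0,0,2,-1]
  r3 -= 0·r0 → [0,0,2,-2]
  r2 -= 0·r1 → [0,0,2,-1]
  r3 -= 0·r1 → [0,0,2,-2]
  r3 -= 1·r2 → [0,0,0,-1]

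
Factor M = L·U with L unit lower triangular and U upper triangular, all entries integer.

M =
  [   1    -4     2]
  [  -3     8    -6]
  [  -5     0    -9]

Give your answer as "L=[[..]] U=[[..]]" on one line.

L=[[1,0,0],[-3,1,0],[-5,5,1]] U=[[1,-4,2],[0,-4,0],[0,0,1]]

  r1 -= -3·r0 → [0,-4,0]
  r2 -= -5·r0 → [0,-20,1]
  r2 -= 5·r1 → [0,0,1]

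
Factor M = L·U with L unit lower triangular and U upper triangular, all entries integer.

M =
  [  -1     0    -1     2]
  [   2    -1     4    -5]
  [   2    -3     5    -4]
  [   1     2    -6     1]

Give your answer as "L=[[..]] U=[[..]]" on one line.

  row1 -= -2·row0 → [0,-1,2,-1]
  row2 -= -2·row0 → [0,-3,3,0]
  row3 -= -1·row0 → [0,2,-7,3]
  row2 -= 3·row1 → [0,0,-3,3]
  row3 -= -2·row1 → [0,0,-3,1]
  row3 -= 1·row2 → [0,0,0,-2]

L=[[1,0,0,0],[-2,1,0,0],[-2,3,1,0],[-1,-2,1,1]] U=[[-1,0,-1,2],[0,-1,2,-1],[0,0,-3,3],[0,0,0,-2]]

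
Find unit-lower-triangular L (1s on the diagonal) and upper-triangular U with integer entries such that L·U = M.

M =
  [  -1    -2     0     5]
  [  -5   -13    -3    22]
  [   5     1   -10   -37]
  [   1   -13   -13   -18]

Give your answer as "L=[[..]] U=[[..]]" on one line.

  row1 -= 5·row0 → [0,-3,-3,-3]
  row2 -= -5·row0 → [0,-9,-10,-12]
  row3 -= -1·row0 → [0,-15,-13,-13]
  row2 -= 3·row1 → [0,0,-1,-3]
  row3 -= 5·row1 → [0,0,2,2]
  row3 -= -2·row2 → [0,0,0,-4]

L=[[1,0,0,0],[5,1,0,0],[-5,3,1,0],[-1,5,-2,1]] U=[[-1,-2,0,5],[0,-3,-3,-3],[0,0,-1,-3],[0,0,0,-4]]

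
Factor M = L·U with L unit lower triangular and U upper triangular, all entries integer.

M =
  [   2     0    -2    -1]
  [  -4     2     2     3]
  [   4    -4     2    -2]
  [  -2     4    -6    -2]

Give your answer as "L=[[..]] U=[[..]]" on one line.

  R1 -= -2·R0 → [0,2,-2,1]
  R2 -= 2·R0 → [0,-4,6,0]
  R3 -= -1·R0 → [0,4,-8,-3]
  R2 -= -2·R1 → [0,0,2,2]
  R3 -= 2·R1 → [0,0,-4,-5]
  R3 -= -2·R2 → [0,0,0,-1]

L=[[1,0,0,0],[-2,1,0,0],[2,-2,1,0],[-1,2,-2,1]] U=[[2,0,-2,-1],[0,2,-2,1],[0,0,2,2],[0,0,0,-1]]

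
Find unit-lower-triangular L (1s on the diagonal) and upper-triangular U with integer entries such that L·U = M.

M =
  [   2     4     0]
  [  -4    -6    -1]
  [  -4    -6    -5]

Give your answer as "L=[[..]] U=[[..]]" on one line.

L=[[1,0,0],[-2,1,0],[-2,1,1]] U=[[2,4,0],[0,2,-1],[0,0,-4]]

  r1 -= -2·r0 → [0,2,-1]
  r2 -= -2·r0 → [0,2,-5]
  r2 -= 1·r1 → [0,0,-4]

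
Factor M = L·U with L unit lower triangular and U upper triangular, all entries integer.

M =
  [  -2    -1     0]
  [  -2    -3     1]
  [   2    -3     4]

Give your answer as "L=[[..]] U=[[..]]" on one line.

  r1 -= 1·r0 → [0,-2,1]
  r2 -= -1·r0 → [0,-4,4]
  r2 -= 2·r1 → [0,0,2]

L=[[1,0,0],[1,1,0],[-1,2,1]] U=[[-2,-1,0],[0,-2,1],[0,0,2]]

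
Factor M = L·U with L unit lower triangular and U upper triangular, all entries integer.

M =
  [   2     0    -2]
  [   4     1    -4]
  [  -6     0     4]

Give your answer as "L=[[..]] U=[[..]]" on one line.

  R1 -= 2·R0 → [0,1,0]
  R2 -= -3·R0 → [0,0,-2]
  R2 -= 0·R1 → [0,0,-2]

L=[[1,0,0],[2,1,0],[-3,0,1]] U=[[2,0,-2],[0,1,0],[0,0,-2]]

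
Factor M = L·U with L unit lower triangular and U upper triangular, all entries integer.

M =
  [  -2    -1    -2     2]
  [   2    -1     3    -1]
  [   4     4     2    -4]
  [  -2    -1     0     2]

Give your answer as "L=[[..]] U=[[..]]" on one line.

L=[[1,0,0,0],[-1,1,0,0],[-2,-1,1,0],[1,0,-2,1]] U=[[-2,-1,-2,2],[0,-2,1,1],[0,0,-1,1],[0,0,0,2]]

  R1 -= -1·R0 → [0,-2,1,1]
  R2 -= -2·R0 → [0,2,-2,0]
  R3 -= 1·R0 → [0,0,2,0]
  R2 -= -1·R1 → [0,0,-1,1]
  R3 -= 0·R1 → [0,0,2,0]
  R3 -= -2·R2 → [0,0,0,2]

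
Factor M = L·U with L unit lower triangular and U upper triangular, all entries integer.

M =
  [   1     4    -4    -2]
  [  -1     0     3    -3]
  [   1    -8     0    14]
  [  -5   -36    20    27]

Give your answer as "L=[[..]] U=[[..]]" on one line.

  r1 -= -1·r0 → [0,4,-1,-5]
  r2 -= 1·r0 → [0,-12,4,16]
  r3 -= -5·r0 → [0,-16,0,17]
  r2 -= -3·r1 → [0,0,1,1]
  r3 -= -4·r1 → [0,0,-4,-3]
  r3 -= -4·r2 → [0,0,0,1]

L=[[1,0,0,0],[-1,1,0,0],[1,-3,1,0],[-5,-4,-4,1]] U=[[1,4,-4,-2],[0,4,-1,-5],[0,0,1,1],[0,0,0,1]]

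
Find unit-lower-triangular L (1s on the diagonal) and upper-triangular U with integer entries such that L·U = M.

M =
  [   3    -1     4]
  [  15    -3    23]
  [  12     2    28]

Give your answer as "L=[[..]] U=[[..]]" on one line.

  row1 -= 5·row0 → [0,2,3]
  row2 -= 4·row0 → [0,6,12]
  row2 -= 3·row1 → [0,0,3]

L=[[1,0,0],[5,1,0],[4,3,1]] U=[[3,-1,4],[0,2,3],[0,0,3]]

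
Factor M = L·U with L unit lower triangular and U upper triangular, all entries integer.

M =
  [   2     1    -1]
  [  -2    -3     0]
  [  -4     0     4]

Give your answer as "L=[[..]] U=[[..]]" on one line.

L=[[1,0,0],[-1,1,0],[-2,-1,1]] U=[[2,1,-1],[0,-2,-1],[0,0,1]]

  r1 -= -1·r0 → [0,-2,-1]
  r2 -= -2·r0 → [0,2,2]
  r2 -= -1·r1 → [0,0,1]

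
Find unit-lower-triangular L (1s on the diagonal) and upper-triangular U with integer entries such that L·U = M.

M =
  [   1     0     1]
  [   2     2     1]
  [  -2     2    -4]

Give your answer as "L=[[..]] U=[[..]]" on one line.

  row1 -= 2·row0 → [0,2,-1]
  row2 -= -2·row0 → [0,2,-2]
  row2 -= 1·row1 → [0,0,-1]

L=[[1,0,0],[2,1,0],[-2,1,1]] U=[[1,0,1],[0,2,-1],[0,0,-1]]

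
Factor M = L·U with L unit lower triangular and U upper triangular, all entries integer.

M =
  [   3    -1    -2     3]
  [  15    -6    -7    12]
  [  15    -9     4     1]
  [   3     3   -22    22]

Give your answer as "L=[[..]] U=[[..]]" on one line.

L=[[1,0,0,0],[5,1,0,0],[5,4,1,0],[1,-4,-4,1]] U=[[3,-1,-2,3],[0,-1,3,-3],[0,0,2,-2],[0,0,0,-1]]

  R1 -= 5·R0 → [0,-1,3,-3]
  R2 -= 5·R0 → [0,-4,14,-14]
  R3 -= 1·R0 → [0,4,-20,19]
  R2 -= 4·R1 → [0,0,2,-2]
  R3 -= -4·R1 → [0,0,-8,7]
  R3 -= -4·R2 → [0,0,0,-1]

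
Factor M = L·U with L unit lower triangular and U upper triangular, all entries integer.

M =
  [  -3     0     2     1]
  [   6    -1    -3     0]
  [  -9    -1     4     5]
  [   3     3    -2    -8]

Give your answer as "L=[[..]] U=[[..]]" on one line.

  R1 -= -2·R0 → [0,-1,1,2]
  R2 -= 3·R0 → [0,-1,-2,2]
  R3 -= -1·R0 → [0,3,0,-7]
  R2 -= 1·R1 → [0,0,-3,0]
  R3 -= -3·R1 → [0,0,3,-1]
  R3 -= -1·R2 → [0,0,0,-1]

L=[[1,0,0,0],[-2,1,0,0],[3,1,1,0],[-1,-3,-1,1]] U=[[-3,0,2,1],[0,-1,1,2],[0,0,-3,0],[0,0,0,-1]]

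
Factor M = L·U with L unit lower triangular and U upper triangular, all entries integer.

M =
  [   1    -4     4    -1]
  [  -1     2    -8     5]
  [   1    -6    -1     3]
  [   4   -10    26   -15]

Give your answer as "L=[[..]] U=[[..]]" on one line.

  r1 -= -1·r0 → [0,-2,-4,4]
  r2 -= 1·r0 → [0,-2,-5,4]
  r3 -= 4·r0 → [0,6,10,-11]
  r2 -= 1·r1 → [0,0,-1,0]
  r3 -= -3·r1 → [0,0,-2,1]
  r3 -= 2·r2 → [0,0,0,1]

L=[[1,0,0,0],[-1,1,0,0],[1,1,1,0],[4,-3,2,1]] U=[[1,-4,4,-1],[0,-2,-4,4],[0,0,-1,0],[0,0,0,1]]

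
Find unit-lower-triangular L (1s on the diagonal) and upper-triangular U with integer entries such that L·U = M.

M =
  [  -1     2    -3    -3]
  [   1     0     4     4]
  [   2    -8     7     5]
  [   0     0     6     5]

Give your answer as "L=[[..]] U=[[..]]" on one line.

  row1 -= -1·row0 → [0,2,1,1]
  row2 -= -2·row0 → [0,-4,1,-1]
  row3 -= 0·row0 → [0,0,6,5]
  row2 -= -2·row1 → [0,0,3,1]
  row3 -= 0·row1 → [0,0,6,5]
  row3 -= 2·row2 → [0,0,0,3]

L=[[1,0,0,0],[-1,1,0,0],[-2,-2,1,0],[0,0,2,1]] U=[[-1,2,-3,-3],[0,2,1,1],[0,0,3,1],[0,0,0,3]]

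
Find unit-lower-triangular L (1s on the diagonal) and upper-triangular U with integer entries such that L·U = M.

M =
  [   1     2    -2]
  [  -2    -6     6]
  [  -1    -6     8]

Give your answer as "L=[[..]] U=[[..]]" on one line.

  r1 -= -2·r0 → [0,-2,2]
  r2 -= -1·r0 → [0,-4,6]
  r2 -= 2·r1 → [0,0,2]

L=[[1,0,0],[-2,1,0],[-1,2,1]] U=[[1,2,-2],[0,-2,2],[0,0,2]]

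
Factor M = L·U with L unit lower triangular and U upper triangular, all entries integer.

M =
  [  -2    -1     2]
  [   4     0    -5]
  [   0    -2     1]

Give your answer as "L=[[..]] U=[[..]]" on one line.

  R1 -= -2·R0 → [0,-2,-1]
  R2 -= 0·R0 → [0,-2,1]
  R2 -= 1·R1 → [0,0,2]

L=[[1,0,0],[-2,1,0],[0,1,1]] U=[[-2,-1,2],[0,-2,-1],[0,0,2]]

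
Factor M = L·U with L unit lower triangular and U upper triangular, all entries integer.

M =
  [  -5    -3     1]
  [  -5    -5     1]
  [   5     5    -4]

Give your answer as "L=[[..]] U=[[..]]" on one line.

L=[[1,0,0],[1,1,0],[-1,-1,1]] U=[[-5,-3,1],[0,-2,0],[0,0,-3]]

  row1 -= 1·row0 → [0,-2,0]
  row2 -= -1·row0 → [0,2,-3]
  row2 -= -1·row1 → [0,0,-3]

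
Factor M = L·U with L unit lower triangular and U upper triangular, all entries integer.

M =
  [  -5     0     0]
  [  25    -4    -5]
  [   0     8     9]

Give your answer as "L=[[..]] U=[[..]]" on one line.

L=[[1,0,0],[-5,1,0],[0,-2,1]] U=[[-5,0,0],[0,-4,-5],[0,0,-1]]

  row1 -= -5·row0 → [0,-4,-5]
  row2 -= 0·row0 → [0,8,9]
  row2 -= -2·row1 → [0,0,-1]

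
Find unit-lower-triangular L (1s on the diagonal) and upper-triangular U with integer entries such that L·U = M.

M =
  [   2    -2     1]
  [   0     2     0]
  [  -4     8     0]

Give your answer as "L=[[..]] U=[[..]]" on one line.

  row1 -= 0·row0 → [0,2,0]
  row2 -= -2·row0 → [0,4,2]
  row2 -= 2·row1 → [0,0,2]

L=[[1,0,0],[0,1,0],[-2,2,1]] U=[[2,-2,1],[0,2,0],[0,0,2]]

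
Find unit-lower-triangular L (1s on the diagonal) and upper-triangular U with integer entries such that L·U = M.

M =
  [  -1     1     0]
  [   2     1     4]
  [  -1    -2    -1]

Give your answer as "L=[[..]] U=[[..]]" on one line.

L=[[1,0,0],[-2,1,0],[1,-1,1]] U=[[-1,1,0],[0,3,4],[0,0,3]]

  row1 -= -2·row0 → [0,3,4]
  row2 -= 1·row0 → [0,-3,-1]
  row2 -= -1·row1 → [0,0,3]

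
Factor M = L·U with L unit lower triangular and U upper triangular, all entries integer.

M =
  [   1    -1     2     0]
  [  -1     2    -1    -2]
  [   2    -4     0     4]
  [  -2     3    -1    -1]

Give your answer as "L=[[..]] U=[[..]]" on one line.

  row1 -= -1·row0 → [0,1,1,-2]
  row2 -= 2·row0 → [0,-2,-4,4]
  row3 -= -2·row0 → [0,1,3,-1]
  row2 -= -2·row1 → [0,0,-2,0]
  row3 -= 1·row1 → [0,0,2,1]
  row3 -= -1·row2 → [0,0,0,1]

L=[[1,0,0,0],[-1,1,0,0],[2,-2,1,0],[-2,1,-1,1]] U=[[1,-1,2,0],[0,1,1,-2],[0,0,-2,0],[0,0,0,1]]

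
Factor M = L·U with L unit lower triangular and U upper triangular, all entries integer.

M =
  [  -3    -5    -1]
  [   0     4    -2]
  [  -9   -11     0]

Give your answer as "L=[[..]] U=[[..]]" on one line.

L=[[1,0,0],[0,1,0],[3,1,1]] U=[[-3,-5,-1],[0,4,-2],[0,0,5]]

  R1 -= 0·R0 → [0,4,-2]
  R2 -= 3·R0 → [0,4,3]
  R2 -= 1·R1 → [0,0,5]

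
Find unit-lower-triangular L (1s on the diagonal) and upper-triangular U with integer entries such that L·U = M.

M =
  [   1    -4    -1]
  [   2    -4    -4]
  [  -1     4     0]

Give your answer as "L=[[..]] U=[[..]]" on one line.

  row1 -= 2·row0 → [0,4,-2]
  row2 -= -1·row0 → [0,0,-1]
  row2 -= 0·row1 → [0,0,-1]

L=[[1,0,0],[2,1,0],[-1,0,1]] U=[[1,-4,-1],[0,4,-2],[0,0,-1]]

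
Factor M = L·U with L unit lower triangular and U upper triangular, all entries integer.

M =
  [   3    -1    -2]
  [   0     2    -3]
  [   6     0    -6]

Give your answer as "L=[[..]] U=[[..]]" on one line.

L=[[1,0,0],[0,1,0],[2,1,1]] U=[[3,-1,-2],[0,2,-3],[0,0,1]]

  row1 -= 0·row0 → [0,2,-3]
  row2 -= 2·row0 → [0,2,-2]
  row2 -= 1·row1 → [0,0,1]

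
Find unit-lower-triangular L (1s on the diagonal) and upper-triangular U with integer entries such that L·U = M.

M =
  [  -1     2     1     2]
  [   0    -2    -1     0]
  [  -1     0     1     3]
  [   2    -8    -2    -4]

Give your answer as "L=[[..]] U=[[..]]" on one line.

L=[[1,0,0,0],[0,1,0,0],[1,1,1,0],[-2,2,2,1]] U=[[-1,2,1,2],[0,-2,-1,0],[0,0,1,1],[0,0,0,-2]]

  row1 -= 0·row0 → [0,-2,-1,0]
  row2 -= 1·row0 → [0,-2,0,1]
  row3 -= -2·row0 → [0,-4,0,0]
  row2 -= 1·row1 → [0,0,1,1]
  row3 -= 2·row1 → [0,0,2,0]
  row3 -= 2·row2 → [0,0,0,-2]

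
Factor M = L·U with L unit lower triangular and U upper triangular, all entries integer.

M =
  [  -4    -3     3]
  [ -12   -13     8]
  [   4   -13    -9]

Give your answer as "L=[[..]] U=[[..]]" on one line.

  r1 -= 3·r0 → [0,-4,-1]
  r2 -= -1·r0 → [0,-16,-6]
  r2 -= 4·r1 → [0,0,-2]

L=[[1,0,0],[3,1,0],[-1,4,1]] U=[[-4,-3,3],[0,-4,-1],[0,0,-2]]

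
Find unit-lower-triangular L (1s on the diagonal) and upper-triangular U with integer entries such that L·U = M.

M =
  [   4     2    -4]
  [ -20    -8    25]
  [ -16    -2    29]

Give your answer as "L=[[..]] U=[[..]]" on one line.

L=[[1,0,0],[-5,1,0],[-4,3,1]] U=[[4,2,-4],[0,2,5],[0,0,-2]]

  R1 -= -5·R0 → [0,2,5]
  R2 -= -4·R0 → [0,6,13]
  R2 -= 3·R1 → [0,0,-2]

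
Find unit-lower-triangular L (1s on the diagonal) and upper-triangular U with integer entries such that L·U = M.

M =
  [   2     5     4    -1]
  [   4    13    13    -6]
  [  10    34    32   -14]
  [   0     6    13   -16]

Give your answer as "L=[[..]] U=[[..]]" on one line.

L=[[1,0,0,0],[2,1,0,0],[5,3,1,0],[0,2,-1,1]] U=[[2,5,4,-1],[0,3,5,-4],[0,0,-3,3],[0,0,0,-5]]

  R1 -= 2·R0 → [0,3,5,-4]
  R2 -= 5·R0 → [0,9,12,-9]
  R3 -= 0·R0 → [0,6,13,-16]
  R2 -= 3·R1 → [0,0,-3,3]
  R3 -= 2·R1 → [0,0,3,-8]
  R3 -= -1·R2 → [0,0,0,-5]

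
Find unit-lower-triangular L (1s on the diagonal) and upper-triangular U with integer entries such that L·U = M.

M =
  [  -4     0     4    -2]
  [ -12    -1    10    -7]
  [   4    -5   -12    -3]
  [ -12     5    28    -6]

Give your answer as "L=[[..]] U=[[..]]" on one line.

  row1 -= 3·row0 → [0,-1,-2,-1]
  row2 -= -1·row0 → [0,-5,-8,-5]
  row3 -= 3·row0 → [0,5,16,0]
  row2 -= 5·row1 → [0,0,2,0]
  row3 -= -5·row1 → [0,0,6,-5]
  row3 -= 3·row2 → [0,0,0,-5]

L=[[1,0,0,0],[3,1,0,0],[-1,5,1,0],[3,-5,3,1]] U=[[-4,0,4,-2],[0,-1,-2,-1],[0,0,2,0],[0,0,0,-5]]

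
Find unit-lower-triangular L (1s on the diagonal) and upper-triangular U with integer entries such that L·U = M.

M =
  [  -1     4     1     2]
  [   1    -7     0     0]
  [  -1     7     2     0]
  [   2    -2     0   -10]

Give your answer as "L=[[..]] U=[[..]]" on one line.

L=[[1,0,0,0],[-1,1,0,0],[1,-1,1,0],[-2,-2,2,1]] U=[[-1,4,1,2],[0,-3,1,2],[0,0,2,0],[0,0,0,-2]]

  r1 -= -1·r0 → [0,-3,1,2]
  r2 -= 1·r0 → [0,3,1,-2]
  r3 -= -2·r0 → [0,6,2,-6]
  r2 -= -1·r1 → [0,0,2,0]
  r3 -= -2·r1 → [0,0,4,-2]
  r3 -= 2·r2 → [0,0,0,-2]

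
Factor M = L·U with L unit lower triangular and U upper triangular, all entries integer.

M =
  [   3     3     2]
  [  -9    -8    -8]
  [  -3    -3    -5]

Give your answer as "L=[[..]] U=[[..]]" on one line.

L=[[1,0,0],[-3,1,0],[-1,0,1]] U=[[3,3,2],[0,1,-2],[0,0,-3]]

  r1 -= -3·r0 → [0,1,-2]
  r2 -= -1·r0 → [0,0,-3]
  r2 -= 0·r1 → [0,0,-3]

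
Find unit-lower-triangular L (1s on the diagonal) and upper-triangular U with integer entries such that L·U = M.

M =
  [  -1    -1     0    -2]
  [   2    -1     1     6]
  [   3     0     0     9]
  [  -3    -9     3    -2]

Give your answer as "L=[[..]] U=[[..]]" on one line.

L=[[1,0,0,0],[-2,1,0,0],[-3,1,1,0],[3,2,-1,1]] U=[[-1,-1,0,-2],[0,-3,1,2],[0,0,-1,1],[0,0,0,1]]

  row1 -= -2·row0 → [0,-3,1,2]
  row2 -= -3·row0 → [0,-3,0,3]
  row3 -= 3·row0 → [0,-6,3,4]
  row2 -= 1·row1 → [0,0,-1,1]
  row3 -= 2·row1 → [0,0,1,0]
  row3 -= -1·row2 → [0,0,0,1]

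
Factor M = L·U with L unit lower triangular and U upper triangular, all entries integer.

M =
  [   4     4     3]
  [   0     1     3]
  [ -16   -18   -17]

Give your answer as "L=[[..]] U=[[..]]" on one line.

  r1 -= 0·r0 → [0,1,3]
  r2 -= -4·r0 → [0,-2,-5]
  r2 -= -2·r1 → [0,0,1]

L=[[1,0,0],[0,1,0],[-4,-2,1]] U=[[4,4,3],[0,1,3],[0,0,1]]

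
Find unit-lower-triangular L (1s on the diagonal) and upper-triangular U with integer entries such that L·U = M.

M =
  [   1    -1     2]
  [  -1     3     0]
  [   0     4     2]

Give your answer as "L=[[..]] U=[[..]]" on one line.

L=[[1,0,0],[-1,1,0],[0,2,1]] U=[[1,-1,2],[0,2,2],[0,0,-2]]

  row1 -= -1·row0 → [0,2,2]
  row2 -= 0·row0 → [0,4,2]
  row2 -= 2·row1 → [0,0,-2]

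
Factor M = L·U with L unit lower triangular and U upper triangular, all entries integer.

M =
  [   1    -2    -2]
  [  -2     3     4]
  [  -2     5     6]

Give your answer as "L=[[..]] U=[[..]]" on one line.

L=[[1,0,0],[-2,1,0],[-2,-1,1]] U=[[1,-2,-2],[0,-1,0],[0,0,2]]

  R1 -= -2·R0 → [0,-1,0]
  R2 -= -2·R0 → [0,1,2]
  R2 -= -1·R1 → [0,0,2]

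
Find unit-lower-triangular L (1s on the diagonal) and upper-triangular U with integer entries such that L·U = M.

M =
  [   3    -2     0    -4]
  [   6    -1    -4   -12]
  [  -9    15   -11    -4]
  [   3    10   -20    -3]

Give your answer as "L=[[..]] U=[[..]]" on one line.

L=[[1,0,0,0],[2,1,0,0],[-3,3,1,0],[1,4,-4,1]] U=[[3,-2,0,-4],[0,3,-4,-4],[0,0,1,-4],[0,0,0,1]]

  R1 -= 2·R0 → [0,3,-4,-4]
  R2 -= -3·R0 → [0,9,-11,-16]
  R3 -= 1·R0 → [0,12,-20,1]
  R2 -= 3·R1 → [0,0,1,-4]
  R3 -= 4·R1 → [0,0,-4,17]
  R3 -= -4·R2 → [0,0,0,1]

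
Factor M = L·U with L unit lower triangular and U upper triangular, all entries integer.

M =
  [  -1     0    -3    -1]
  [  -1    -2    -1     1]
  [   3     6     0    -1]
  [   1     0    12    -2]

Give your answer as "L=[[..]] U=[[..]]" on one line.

L=[[1,0,0,0],[1,1,0,0],[-3,-3,1,0],[-1,0,-3,1]] U=[[-1,0,-3,-1],[0,-2,2,2],[0,0,-3,2],[0,0,0,3]]

  R1 -= 1·R0 → [0,-2,2,2]
  R2 -= -3·R0 → [0,6,-9,-4]
  R3 -= -1·R0 → [0,0,9,-3]
  R2 -= -3·R1 → [0,0,-3,2]
  R3 -= 0·R1 → [0,0,9,-3]
  R3 -= -3·R2 → [0,0,0,3]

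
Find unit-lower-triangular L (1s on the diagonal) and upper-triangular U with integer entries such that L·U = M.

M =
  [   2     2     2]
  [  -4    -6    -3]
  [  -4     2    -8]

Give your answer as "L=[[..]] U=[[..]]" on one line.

  r1 -= -2·r0 → [0,-2,1]
  r2 -= -2·r0 → [0,6,-4]
  r2 -= -3·r1 → [0,0,-1]

L=[[1,0,0],[-2,1,0],[-2,-3,1]] U=[[2,2,2],[0,-2,1],[0,0,-1]]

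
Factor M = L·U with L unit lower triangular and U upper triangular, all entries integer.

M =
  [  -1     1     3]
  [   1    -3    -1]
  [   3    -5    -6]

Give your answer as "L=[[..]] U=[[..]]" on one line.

L=[[1,0,0],[-1,1,0],[-3,1,1]] U=[[-1,1,3],[0,-2,2],[0,0,1]]

  r1 -= -1·r0 → [0,-2,2]
  r2 -= -3·r0 → [0,-2,3]
  r2 -= 1·r1 → [0,0,1]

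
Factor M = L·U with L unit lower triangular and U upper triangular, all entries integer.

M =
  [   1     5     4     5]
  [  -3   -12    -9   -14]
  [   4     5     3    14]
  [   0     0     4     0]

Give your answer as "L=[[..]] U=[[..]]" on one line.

  row1 -= -3·row0 → [0,3,3,1]
  row2 -= 4·row0 → [0,-15,-13,-6]
  row3 -= 0·row0 → [0,0,4,0]
  row2 -= -5·row1 → [0,0,2,-1]
  row3 -= 0·row1 → [0,0,4,0]
  row3 -= 2·row2 → [0,0,0,2]

L=[[1,0,0,0],[-3,1,0,0],[4,-5,1,0],[0,0,2,1]] U=[[1,5,4,5],[0,3,3,1],[0,0,2,-1],[0,0,0,2]]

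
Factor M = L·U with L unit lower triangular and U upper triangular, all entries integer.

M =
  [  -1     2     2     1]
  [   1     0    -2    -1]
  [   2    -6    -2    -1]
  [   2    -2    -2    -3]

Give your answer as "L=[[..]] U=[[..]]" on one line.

  r1 -= -1·r0 → [0,2,0,0]
  r2 -= -2·r0 → [0,-2,2,1]
  r3 -= -2·r0 → [0,2,2,-1]
  r2 -= -1·r1 → [0,0,2,1]
  r3 -= 1·r1 → [0,0,2,-1]
  r3 -= 1·r2 → [0,0,0,-2]

L=[[1,0,0,0],[-1,1,0,0],[-2,-1,1,0],[-2,1,1,1]] U=[[-1,2,2,1],[0,2,0,0],[0,0,2,1],[0,0,0,-2]]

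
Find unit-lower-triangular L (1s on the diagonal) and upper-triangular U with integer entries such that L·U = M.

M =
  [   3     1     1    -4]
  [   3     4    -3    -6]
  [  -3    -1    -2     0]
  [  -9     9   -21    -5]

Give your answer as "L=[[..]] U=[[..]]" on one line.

L=[[1,0,0,0],[1,1,0,0],[-1,0,1,0],[-3,4,2,1]] U=[[3,1,1,-4],[0,3,-4,-2],[0,0,-1,-4],[0,0,0,-1]]

  r1 -= 1·r0 → [0,3,-4,-2]
  r2 -= -1·r0 → [0,0,-1,-4]
  r3 -= -3·r0 → [0,12,-18,-17]
  r2 -= 0·r1 → [0,0,-1,-4]
  r3 -= 4·r1 → [0,0,-2,-9]
  r3 -= 2·r2 → [0,0,0,-1]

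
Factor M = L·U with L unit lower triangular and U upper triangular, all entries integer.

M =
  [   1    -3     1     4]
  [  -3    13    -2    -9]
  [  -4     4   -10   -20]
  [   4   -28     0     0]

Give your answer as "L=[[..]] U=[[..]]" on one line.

L=[[1,0,0,0],[-3,1,0,0],[-4,-2,1,0],[4,-4,0,1]] U=[[1,-3,1,4],[0,4,1,3],[0,0,-4,2],[0,0,0,-4]]

  r1 -= -3·r0 → [0,4,1,3]
  r2 -= -4·r0 → [0,-8,-6,-4]
  r3 -= 4·r0 → [0,-16,-4,-16]
  r2 -= -2·r1 → [0,0,-4,2]
  r3 -= -4·r1 → [0,0,0,-4]
  r3 -= 0·r2 → [0,0,0,-4]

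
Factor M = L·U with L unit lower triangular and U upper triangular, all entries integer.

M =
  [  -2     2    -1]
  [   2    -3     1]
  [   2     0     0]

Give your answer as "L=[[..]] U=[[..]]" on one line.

  r1 -= -1·r0 → [0,-1,0]
  r2 -= -1·r0 → [0,2,-1]
  r2 -= -2·r1 → [0,0,-1]

L=[[1,0,0],[-1,1,0],[-1,-2,1]] U=[[-2,2,-1],[0,-1,0],[0,0,-1]]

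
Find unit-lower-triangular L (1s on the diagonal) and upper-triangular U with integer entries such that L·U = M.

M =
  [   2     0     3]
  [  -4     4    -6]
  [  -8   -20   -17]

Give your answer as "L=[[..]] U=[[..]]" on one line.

  R1 -= -2·R0 → [0,4,0]
  R2 -= -4·R0 → [0,-20,-5]
  R2 -= -5·R1 → [0,0,-5]

L=[[1,0,0],[-2,1,0],[-4,-5,1]] U=[[2,0,3],[0,4,0],[0,0,-5]]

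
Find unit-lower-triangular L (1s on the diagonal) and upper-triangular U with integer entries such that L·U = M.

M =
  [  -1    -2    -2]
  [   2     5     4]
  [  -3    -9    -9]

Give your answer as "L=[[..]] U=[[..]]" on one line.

  r1 -= -2·r0 → [0,1,0]
  r2 -= 3·r0 → [0,-3,-3]
  r2 -= -3·r1 → [0,0,-3]

L=[[1,0,0],[-2,1,0],[3,-3,1]] U=[[-1,-2,-2],[0,1,0],[0,0,-3]]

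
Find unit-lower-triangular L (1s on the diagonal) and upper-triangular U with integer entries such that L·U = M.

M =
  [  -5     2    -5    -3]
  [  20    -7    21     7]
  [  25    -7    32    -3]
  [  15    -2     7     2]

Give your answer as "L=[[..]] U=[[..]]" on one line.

L=[[1,0,0,0],[-4,1,0,0],[-5,3,1,0],[-3,4,-3,1]] U=[[-5,2,-5,-3],[0,1,1,-5],[0,0,4,-3],[0,0,0,4]]

  r1 -= -4·r0 → [0,1,1,-5]
  r2 -= -5·r0 → [0,3,7,-18]
  r3 -= -3·r0 → [0,4,-8,-7]
  r2 -= 3·r1 → [0,0,4,-3]
  r3 -= 4·r1 → [0,0,-12,13]
  r3 -= -3·r2 → [0,0,0,4]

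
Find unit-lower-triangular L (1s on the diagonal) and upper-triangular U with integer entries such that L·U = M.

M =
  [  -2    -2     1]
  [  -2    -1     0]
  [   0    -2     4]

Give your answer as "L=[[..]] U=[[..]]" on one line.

L=[[1,0,0],[1,1,0],[0,-2,1]] U=[[-2,-2,1],[0,1,-1],[0,0,2]]

  r1 -= 1·r0 → [0,1,-1]
  r2 -= 0·r0 → [0,-2,4]
  r2 -= -2·r1 → [0,0,2]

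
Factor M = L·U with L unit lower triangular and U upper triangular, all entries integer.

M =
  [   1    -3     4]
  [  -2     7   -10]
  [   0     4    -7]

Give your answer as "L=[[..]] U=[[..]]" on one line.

  R1 -= -2·R0 → [0,1,-2]
  R2 -= 0·R0 → [0,4,-7]
  R2 -= 4·R1 → [0,0,1]

L=[[1,0,0],[-2,1,0],[0,4,1]] U=[[1,-3,4],[0,1,-2],[0,0,1]]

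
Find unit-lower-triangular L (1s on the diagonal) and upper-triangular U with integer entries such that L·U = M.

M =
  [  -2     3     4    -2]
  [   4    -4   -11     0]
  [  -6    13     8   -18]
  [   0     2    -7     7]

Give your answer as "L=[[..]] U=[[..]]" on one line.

  row1 -= -2·row0 → [0,2,-3,-4]
  row2 -= 3·row0 → [0,4,-4,-12]
  row3 -= 0·row0 → [0,2,-7,7]
  row2 -= 2·row1 → [0,0,2,-4]
  row3 -= 1·row1 → [0,0,-4,11]
  row3 -= -2·row2 → [0,0,0,3]

L=[[1,0,0,0],[-2,1,0,0],[3,2,1,0],[0,1,-2,1]] U=[[-2,3,4,-2],[0,2,-3,-4],[0,0,2,-4],[0,0,0,3]]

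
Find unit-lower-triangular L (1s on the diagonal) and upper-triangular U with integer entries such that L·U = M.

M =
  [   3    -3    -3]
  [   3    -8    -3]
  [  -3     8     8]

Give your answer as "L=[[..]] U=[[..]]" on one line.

  r1 -= 1·r0 → [0,-5,0]
  r2 -= -1·r0 → [0,5,5]
  r2 -= -1·r1 → [0,0,5]

L=[[1,0,0],[1,1,0],[-1,-1,1]] U=[[3,-3,-3],[0,-5,0],[0,0,5]]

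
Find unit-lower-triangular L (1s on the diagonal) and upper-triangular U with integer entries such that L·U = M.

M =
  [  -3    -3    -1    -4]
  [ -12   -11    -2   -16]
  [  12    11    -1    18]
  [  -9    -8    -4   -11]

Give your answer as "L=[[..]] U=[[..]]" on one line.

L=[[1,0,0,0],[4,1,0,0],[-4,-1,1,0],[3,1,1,1]] U=[[-3,-3,-1,-4],[0,1,2,0],[0,0,-3,2],[0,0,0,-1]]

  R1 -= 4·R0 → [0,1,2,0]
  R2 -= -4·R0 → [0,-1,-5,2]
  R3 -= 3·R0 → [0,1,-1,1]
  R2 -= -1·R1 → [0,0,-3,2]
  R3 -= 1·R1 → [0,0,-3,1]
  R3 -= 1·R2 → [0,0,0,-1]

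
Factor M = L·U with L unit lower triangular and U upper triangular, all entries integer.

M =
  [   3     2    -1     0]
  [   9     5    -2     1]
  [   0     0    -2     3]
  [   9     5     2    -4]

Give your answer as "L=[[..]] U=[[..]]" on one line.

L=[[1,0,0,0],[3,1,0,0],[0,0,1,0],[3,1,-2,1]] U=[[3,2,-1,0],[0,-1,1,1],[0,0,-2,3],[0,0,0,1]]

  row1 -= 3·row0 → [0,-1,1,1]
  row2 -= 0·row0 → [0,0,-2,3]
  row3 -= 3·row0 → [0,-1,5,-4]
  row2 -= 0·row1 → [0,0,-2,3]
  row3 -= 1·row1 → [0,0,4,-5]
  row3 -= -2·row2 → [0,0,0,1]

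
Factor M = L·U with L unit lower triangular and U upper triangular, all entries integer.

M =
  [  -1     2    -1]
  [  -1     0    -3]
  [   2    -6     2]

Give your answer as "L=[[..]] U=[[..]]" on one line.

L=[[1,0,0],[1,1,0],[-2,1,1]] U=[[-1,2,-1],[0,-2,-2],[0,0,2]]

  R1 -= 1·R0 → [0,-2,-2]
  R2 -= -2·R0 → [0,-2,0]
  R2 -= 1·R1 → [0,0,2]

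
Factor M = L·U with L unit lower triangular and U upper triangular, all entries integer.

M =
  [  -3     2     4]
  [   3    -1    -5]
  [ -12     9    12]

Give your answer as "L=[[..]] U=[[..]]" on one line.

L=[[1,0,0],[-1,1,0],[4,1,1]] U=[[-3,2,4],[0,1,-1],[0,0,-3]]

  r1 -= -1·r0 → [0,1,-1]
  r2 -= 4·r0 → [0,1,-4]
  r2 -= 1·r1 → [0,0,-3]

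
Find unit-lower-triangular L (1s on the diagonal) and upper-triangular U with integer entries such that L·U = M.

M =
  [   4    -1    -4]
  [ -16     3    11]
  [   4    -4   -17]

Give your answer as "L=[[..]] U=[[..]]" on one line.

  r1 -= -4·r0 → [0,-1,-5]
  r2 -= 1·r0 → [0,-3,-13]
  r2 -= 3·r1 → [0,0,2]

L=[[1,0,0],[-4,1,0],[1,3,1]] U=[[4,-1,-4],[0,-1,-5],[0,0,2]]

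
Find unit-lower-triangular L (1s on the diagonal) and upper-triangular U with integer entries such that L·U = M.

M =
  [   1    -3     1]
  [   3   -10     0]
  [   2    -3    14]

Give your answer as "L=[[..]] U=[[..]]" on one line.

  r1 -= 3·r0 → [0,-1,-3]
  r2 -= 2·r0 → [0,3,12]
  r2 -= -3·r1 → [0,0,3]

L=[[1,0,0],[3,1,0],[2,-3,1]] U=[[1,-3,1],[0,-1,-3],[0,0,3]]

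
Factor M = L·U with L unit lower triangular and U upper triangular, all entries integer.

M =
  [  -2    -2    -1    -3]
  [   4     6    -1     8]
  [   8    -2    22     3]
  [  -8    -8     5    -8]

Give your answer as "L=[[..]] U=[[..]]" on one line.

  R1 -= -2·R0 → [0,2,-3,2]
  R2 -= -4·R0 → [0,-10,18,-9]
  R3 -= 4·R0 → [0,0,9,4]
  R2 -= -5·R1 → [0,0,3,1]
  R3 -= 0·R1 → [0,0,9,4]
  R3 -= 3·R2 → [0,0,0,1]

L=[[1,0,0,0],[-2,1,0,0],[-4,-5,1,0],[4,0,3,1]] U=[[-2,-2,-1,-3],[0,2,-3,2],[0,0,3,1],[0,0,0,1]]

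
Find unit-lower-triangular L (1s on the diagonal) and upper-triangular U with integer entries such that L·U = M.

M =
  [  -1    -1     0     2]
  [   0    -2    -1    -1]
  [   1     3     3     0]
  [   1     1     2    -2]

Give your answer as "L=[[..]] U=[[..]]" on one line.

L=[[1,0,0,0],[0,1,0,0],[-1,-1,1,0],[-1,0,1,1]] U=[[-1,-1,0,2],[0,-2,-1,-1],[0,0,2,1],[0,0,0,-1]]

  row1 -= 0·row0 → [0,-2,-1,-1]
  row2 -= -1·row0 → [0,2,3,2]
  row3 -= -1·row0 → [0,0,2,0]
  row2 -= -1·row1 → [0,0,2,1]
  row3 -= 0·row1 → [0,0,2,0]
  row3 -= 1·row2 → [0,0,0,-1]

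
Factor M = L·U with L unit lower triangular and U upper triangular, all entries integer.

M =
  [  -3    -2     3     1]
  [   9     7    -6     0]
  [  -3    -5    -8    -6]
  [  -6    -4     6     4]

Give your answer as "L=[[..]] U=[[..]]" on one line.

L=[[1,0,0,0],[-3,1,0,0],[1,-3,1,0],[2,0,0,1]] U=[[-3,-2,3,1],[0,1,3,3],[0,0,-2,2],[0,0,0,2]]

  row1 -= -3·row0 → [0,1,3,3]
  row2 -= 1·row0 → [0,-3,-11,-7]
  row3 -= 2·row0 → [0,0,0,2]
  row2 -= -3·row1 → [0,0,-2,2]
  row3 -= 0·row1 → [0,0,0,2]
  row3 -= 0·row2 → [0,0,0,2]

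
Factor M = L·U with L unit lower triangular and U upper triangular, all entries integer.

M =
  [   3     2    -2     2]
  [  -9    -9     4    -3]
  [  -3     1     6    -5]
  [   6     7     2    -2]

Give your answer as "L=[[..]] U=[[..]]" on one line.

L=[[1,0,0,0],[-3,1,0,0],[-1,-1,1,0],[2,-1,2,1]] U=[[3,2,-2,2],[0,-3,-2,3],[0,0,2,0],[0,0,0,-3]]

  R1 -= -3·R0 → [0,-3,-2,3]
  R2 -= -1·R0 → [0,3,4,-3]
  R3 -= 2·R0 → [0,3,6,-6]
  R2 -= -1·R1 → [0,0,2,0]
  R3 -= -1·R1 → [0,0,4,-3]
  R3 -= 2·R2 → [0,0,0,-3]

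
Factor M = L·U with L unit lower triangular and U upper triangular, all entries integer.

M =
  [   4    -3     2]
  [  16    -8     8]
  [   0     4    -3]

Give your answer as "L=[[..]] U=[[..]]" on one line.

L=[[1,0,0],[4,1,0],[0,1,1]] U=[[4,-3,2],[0,4,0],[0,0,-3]]

  r1 -= 4·r0 → [0,4,0]
  r2 -= 0·r0 → [0,4,-3]
  r2 -= 1·r1 → [0,0,-3]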